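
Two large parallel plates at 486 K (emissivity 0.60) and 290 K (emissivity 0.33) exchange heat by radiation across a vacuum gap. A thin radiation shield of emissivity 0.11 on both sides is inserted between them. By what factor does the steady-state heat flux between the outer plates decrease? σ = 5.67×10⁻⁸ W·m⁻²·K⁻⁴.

Without shield: q₀ = σΔ(T⁴)/(1/ε₁+1/ε₂−1) with denominator 3.697.
With shield the two gaps are in series; the resistances add: (1/ε₁+1/ε_s−1)+(1/ε_s+1/ε₂−1) = 9.758+11.12 = 20.88.
Heat-flux ratio q₀/q = 20.88/3.697.

factor ≈ 5.65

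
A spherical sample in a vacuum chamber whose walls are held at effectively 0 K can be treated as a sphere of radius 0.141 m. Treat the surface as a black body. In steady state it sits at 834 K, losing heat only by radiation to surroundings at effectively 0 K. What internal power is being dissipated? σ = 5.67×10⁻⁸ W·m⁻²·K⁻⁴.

Steady state: P = εσA T⁴.
A = 4πr² = 0.2498 m²; T⁴ = (834)⁴ = 4.838×10¹¹ K⁴.
P = 1.0 × 5.67×10⁻⁸ × 0.2498 × 4.838×10¹¹.

P ≈ 6850 W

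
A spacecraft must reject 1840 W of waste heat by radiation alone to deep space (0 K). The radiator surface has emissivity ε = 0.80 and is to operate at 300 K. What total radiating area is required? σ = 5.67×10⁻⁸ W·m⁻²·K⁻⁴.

P = εσA T⁴ ⇒ A = P/(εσT⁴).
T⁴ = 8.100×10⁹ K⁴.
A = 1840/(0.80 × 5.67×10⁻⁸ × 8.100×10⁹).

A ≈ 5.01 m²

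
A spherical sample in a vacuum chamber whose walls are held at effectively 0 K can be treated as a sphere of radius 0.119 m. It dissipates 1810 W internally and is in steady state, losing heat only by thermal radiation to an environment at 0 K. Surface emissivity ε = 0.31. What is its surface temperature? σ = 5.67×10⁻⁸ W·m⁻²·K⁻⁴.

T ≈ 872 K

Steady state: internal power = radiated power, P = εσA T⁴.
Radiating area A = 4πr² = 0.1780 m².
T⁴ = P/(εσA) = 1810/(0.31·5.67×10⁻⁸·0.1780) = 5.787×10¹¹ K⁴.
T = (5.787×10¹¹)^(1/4).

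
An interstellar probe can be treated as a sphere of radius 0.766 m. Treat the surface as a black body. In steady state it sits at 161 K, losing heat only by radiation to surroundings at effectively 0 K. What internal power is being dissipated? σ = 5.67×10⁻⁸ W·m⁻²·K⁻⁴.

P ≈ 281 W

Steady state: P = εσA T⁴.
A = 4πr² = 7.373 m²; T⁴ = (161)⁴ = 6.719×10⁸ K⁴.
P = 1.0 × 5.67×10⁻⁸ × 7.373 × 6.719×10⁸.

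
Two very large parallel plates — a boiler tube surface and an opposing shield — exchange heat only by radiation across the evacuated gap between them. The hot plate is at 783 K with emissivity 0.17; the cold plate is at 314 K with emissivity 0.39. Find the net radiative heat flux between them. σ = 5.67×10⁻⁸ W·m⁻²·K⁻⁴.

For two infinite grey parallel plates, q = σ(T₁⁴ − T₂⁴)/(1/ε₁ + 1/ε₂ − 1).
T₁⁴ − T₂⁴ = 3.759×10¹¹ − 9.721×10⁹ = 3.662×10¹¹ K⁴.
1/ε₁ + 1/ε₂ − 1 = 5.882 + 2.564 − 1 = 7.446.
q = 5.67×10⁻⁸ × 3.662×10¹¹ / 7.446.

q ≈ 2790 W/m²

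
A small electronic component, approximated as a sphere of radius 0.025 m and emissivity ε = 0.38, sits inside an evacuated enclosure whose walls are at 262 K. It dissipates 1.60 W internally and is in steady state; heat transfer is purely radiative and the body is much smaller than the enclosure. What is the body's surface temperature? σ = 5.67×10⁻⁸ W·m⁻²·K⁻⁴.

T ≈ 345 K

For a small grey body in a large enclosure, net radiated power = εσA(T⁴ − T_w⁴).
Steady state: P = εσA(T⁴ − T_w⁴) with A = 4πr² = 0.007854 m².
T⁴ = P/(εσA) + T_w⁴ = 1.60/(0.38·5.67×10⁻⁸·0.007854) + (262)⁴
    = 9.455×10⁹ + 4.712×10⁹ = 1.417×10¹⁰ K⁴.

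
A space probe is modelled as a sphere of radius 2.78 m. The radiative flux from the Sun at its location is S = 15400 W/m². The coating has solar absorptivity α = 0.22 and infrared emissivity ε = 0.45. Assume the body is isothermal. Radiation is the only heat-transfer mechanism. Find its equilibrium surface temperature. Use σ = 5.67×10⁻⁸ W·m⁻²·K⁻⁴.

T ≈ 427 K

At equilibrium, absorbed power = emitted power.
Absorbing cross-section = πr² = 24.28 m²; emitting surface = 4πr² = 97.12 m² (ratio 4).
αS·A_cross = εσ·A_surf·T⁴  ⇒  T⁴ = αS/(ε·4σ).
T⁴ = 0.220·15400/(0.45·4·5.67×10⁻⁸) = 3.320×10¹⁰ K⁴.
T = (3.320×10¹⁰)^(1/4).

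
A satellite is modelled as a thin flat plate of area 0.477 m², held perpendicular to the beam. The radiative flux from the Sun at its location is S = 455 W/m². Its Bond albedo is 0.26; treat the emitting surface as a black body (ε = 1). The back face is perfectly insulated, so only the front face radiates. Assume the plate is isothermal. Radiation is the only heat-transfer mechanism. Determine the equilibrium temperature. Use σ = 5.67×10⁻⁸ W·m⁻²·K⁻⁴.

At equilibrium, absorbed power = emitted power.
Absorbing cross-section = A = 0.4770 m²; emitting surface = A = 0.4770 m² (ratio 1).
(1−a)S·A_cross = εσ·A_surf·T⁴  ⇒  T⁴ = (1−a)S/(1σ).
T⁴ = 0.740·455/(1·5.67×10⁻⁸) = 5.938×10⁹ K⁴.
T = (5.938×10⁹)^(1/4).

T ≈ 278 K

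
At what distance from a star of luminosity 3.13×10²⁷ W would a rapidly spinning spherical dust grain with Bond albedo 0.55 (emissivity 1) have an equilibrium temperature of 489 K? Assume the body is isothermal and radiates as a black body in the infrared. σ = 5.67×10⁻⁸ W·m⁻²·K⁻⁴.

For an isothermal black-emitting sphere, (1−a)S·πr² = σ·4πr²·T⁴ ⇒ S = 4σT⁴/(1−a).
S = 4·5.67×10⁻⁸·(489)⁴/0.450 = 28820 W/m².
Flux falls as S = L/(4πd²), so d = √(L/(4πS)) = √(3.13×10²⁷/(4π·28820)).

d ≈ 9.30×10¹⁰ m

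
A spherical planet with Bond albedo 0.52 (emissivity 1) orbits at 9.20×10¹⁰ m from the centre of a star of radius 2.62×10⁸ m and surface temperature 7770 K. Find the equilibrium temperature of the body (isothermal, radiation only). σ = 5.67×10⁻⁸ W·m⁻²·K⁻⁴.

T ≈ 244 K

The star's surface emits σT_*⁴; at distance d the flux is S = σT_*⁴(R_*/d)².
S = 5.67×10⁻⁸·(7770)⁴·(2.62×10⁸/9.20×10¹⁰)² = 1676 W/m².
For an isothermal sphere T⁴ = (1−a)S/(4σ) = 3.547×10⁹ K⁴.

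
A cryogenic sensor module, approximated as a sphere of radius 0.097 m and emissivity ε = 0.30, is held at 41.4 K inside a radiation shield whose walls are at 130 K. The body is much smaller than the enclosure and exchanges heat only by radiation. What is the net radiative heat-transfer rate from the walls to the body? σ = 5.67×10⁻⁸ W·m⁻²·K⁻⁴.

P_net ≈ 0.569 W

For a small grey body in a large enclosure: P_net = εσA(T_body⁴ − T_wall⁴).
A = 4πr² = 0.1182 m²; T_body⁴ − T_wall⁴ = 2.938×10⁶ − 2.856×10⁸ = -2.827×10⁸ K⁴.
|P_net| = 0.30·5.67×10⁻⁸·0.1182·2.827×10⁸.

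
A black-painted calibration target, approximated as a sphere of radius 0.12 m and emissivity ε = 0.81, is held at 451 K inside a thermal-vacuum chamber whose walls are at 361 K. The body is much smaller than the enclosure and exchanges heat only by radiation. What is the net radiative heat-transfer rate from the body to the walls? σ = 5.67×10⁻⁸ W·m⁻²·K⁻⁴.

For a small grey body in a large enclosure: P_net = εσA(T_body⁴ − T_wall⁴).
A = 4πr² = 0.1810 m²; T_body⁴ − T_wall⁴ = 4.137×10¹⁰ − 1.698×10¹⁰ = 2.439×10¹⁰ K⁴.
|P_net| = 0.81·5.67×10⁻⁸·0.1810·2.439×10¹⁰.

P_net ≈ 203 W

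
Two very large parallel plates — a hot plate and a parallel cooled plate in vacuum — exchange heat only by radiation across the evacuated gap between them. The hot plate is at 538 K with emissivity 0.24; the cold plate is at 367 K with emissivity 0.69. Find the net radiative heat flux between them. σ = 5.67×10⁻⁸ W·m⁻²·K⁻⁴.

q ≈ 806 W/m²

For two infinite grey parallel plates, q = σ(T₁⁴ − T₂⁴)/(1/ε₁ + 1/ε₂ − 1).
T₁⁴ − T₂⁴ = 8.378×10¹⁰ − 1.814×10¹⁰ = 6.564×10¹⁰ K⁴.
1/ε₁ + 1/ε₂ − 1 = 4.167 + 1.449 − 1 = 4.616.
q = 5.67×10⁻⁸ × 6.564×10¹⁰ / 4.616.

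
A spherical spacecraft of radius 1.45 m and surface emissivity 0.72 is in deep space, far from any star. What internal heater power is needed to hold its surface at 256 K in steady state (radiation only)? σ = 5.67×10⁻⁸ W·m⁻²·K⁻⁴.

P = εσ·4πr²·T⁴.
4πr² = 26.42 m²; T⁴ = 4.295×10⁹ K⁴.
P = 0.72·5.67×10⁻⁸·26.42·4.295×10⁹.

P ≈ 4630 W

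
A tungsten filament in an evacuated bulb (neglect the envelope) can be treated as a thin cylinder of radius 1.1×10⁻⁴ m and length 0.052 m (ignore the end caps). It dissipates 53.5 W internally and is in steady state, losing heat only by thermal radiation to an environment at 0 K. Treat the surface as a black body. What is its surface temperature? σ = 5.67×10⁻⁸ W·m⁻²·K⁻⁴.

T ≈ 2260 K

Steady state: internal power = radiated power, P = εσA T⁴.
Radiating area A = 2πrL = 3.594×10⁻⁵ m².
T⁴ = P/(εσA) = 53.5/(1.0·5.67×10⁻⁸·3.594×10⁻⁵) = 2.625×10¹³ K⁴.
T = (2.625×10¹³)^(1/4).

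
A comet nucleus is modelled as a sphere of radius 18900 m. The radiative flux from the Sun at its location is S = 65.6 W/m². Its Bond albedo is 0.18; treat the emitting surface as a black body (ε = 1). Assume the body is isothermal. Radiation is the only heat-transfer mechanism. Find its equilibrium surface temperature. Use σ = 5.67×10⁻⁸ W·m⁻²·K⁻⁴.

T ≈ 124 K

At equilibrium, absorbed power = emitted power.
Absorbing cross-section = πr² = 1.122×10⁹ m²; emitting surface = 4πr² = 4.489×10⁹ m² (ratio 4).
(1−a)S·A_cross = εσ·A_surf·T⁴  ⇒  T⁴ = (1−a)S/(4σ).
T⁴ = 0.820·65.6/(4·5.67×10⁻⁸) = 2.372×10⁸ K⁴.
T = (2.372×10⁸)^(1/4).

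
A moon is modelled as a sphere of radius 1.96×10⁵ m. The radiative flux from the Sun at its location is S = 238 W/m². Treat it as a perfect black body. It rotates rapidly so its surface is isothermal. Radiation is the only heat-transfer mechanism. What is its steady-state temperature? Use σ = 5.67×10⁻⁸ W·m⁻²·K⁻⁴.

T ≈ 180 K

At equilibrium, absorbed power = emitted power.
Absorbing cross-section = πr² = 1.207×10¹¹ m²; emitting surface = 4πr² = 4.827×10¹¹ m² (ratio 4).
S·A_cross = εσ·A_surf·T⁴  ⇒  T⁴ = S/(4σ).
T⁴ = 1.00·238/(4·5.67×10⁻⁸) = 1.049×10⁹ K⁴.
T = (1.049×10⁹)^(1/4).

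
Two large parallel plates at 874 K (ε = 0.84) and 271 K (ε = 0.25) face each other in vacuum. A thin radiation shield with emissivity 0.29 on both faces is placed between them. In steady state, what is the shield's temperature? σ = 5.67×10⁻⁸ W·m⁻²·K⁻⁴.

In steady state the net flux on the hot side equals that on the cold side.
σ(T₁⁴−T_s⁴)/D₁ = σ(T_s⁴−T₂⁴)/D₂, with D₁ = 1/ε₁+1/ε_s−1 = 3.639, D₂ = 1/ε_s+1/ε₂−1 = 6.448.
Solve for T_s⁴: T_s⁴ = (D₂·T₁⁴ + D₁·T₂⁴)/(D₁+D₂) = 3.750×10¹¹ K⁴.

T_s ≈ 783 K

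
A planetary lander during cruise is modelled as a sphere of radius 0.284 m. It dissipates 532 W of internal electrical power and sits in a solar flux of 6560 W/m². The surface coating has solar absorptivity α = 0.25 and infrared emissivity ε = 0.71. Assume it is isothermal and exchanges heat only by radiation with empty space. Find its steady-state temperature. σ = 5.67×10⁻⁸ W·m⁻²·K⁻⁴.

At steady state, absorbed solar power + internal power = radiated power.
Absorbed: α·S·A_cross = 0.25·6560·0.2534 = 415.6 W (cross-section πr²).
Total input = 415.6 + 532 = 947.6 W.
Radiated: εσ·A_surf·T⁴ with A_surf = 4πr² = 1.014 m².
T⁴ = 947.6/(0.71·5.67×10⁻⁸·1.014) = 2.322×10¹⁰ K⁴.

T ≈ 390 K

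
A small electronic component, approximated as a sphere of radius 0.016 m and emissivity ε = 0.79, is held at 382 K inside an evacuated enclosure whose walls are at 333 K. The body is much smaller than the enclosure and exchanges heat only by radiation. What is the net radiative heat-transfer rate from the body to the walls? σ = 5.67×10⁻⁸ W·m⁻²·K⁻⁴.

P_net ≈ 1.30 W

For a small grey body in a large enclosure: P_net = εσA(T_body⁴ − T_wall⁴).
A = 4πr² = 0.003217 m²; T_body⁴ − T_wall⁴ = 2.129×10¹⁰ − 1.230×10¹⁰ = 8.997×10⁹ K⁴.
|P_net| = 0.79·5.67×10⁻⁸·0.003217·8.997×10⁹.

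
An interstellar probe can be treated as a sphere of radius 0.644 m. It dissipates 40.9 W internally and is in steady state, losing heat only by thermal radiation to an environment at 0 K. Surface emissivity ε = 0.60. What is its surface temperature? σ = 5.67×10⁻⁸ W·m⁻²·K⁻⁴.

T ≈ 123 K

Steady state: internal power = radiated power, P = εσA T⁴.
Radiating area A = 4πr² = 5.212 m².
T⁴ = P/(εσA) = 40.9/(0.60·5.67×10⁻⁸·5.212) = 2.307×10⁸ K⁴.
T = (2.307×10⁸)^(1/4).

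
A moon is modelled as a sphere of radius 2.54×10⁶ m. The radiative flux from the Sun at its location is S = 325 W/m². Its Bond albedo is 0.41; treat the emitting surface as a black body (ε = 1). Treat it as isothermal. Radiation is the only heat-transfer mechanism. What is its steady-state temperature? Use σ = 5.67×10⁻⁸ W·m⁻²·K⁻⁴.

At equilibrium, absorbed power = emitted power.
Absorbing cross-section = πr² = 2.027×10¹³ m²; emitting surface = 4πr² = 8.107×10¹³ m² (ratio 4).
(1−a)S·A_cross = εσ·A_surf·T⁴  ⇒  T⁴ = (1−a)S/(4σ).
T⁴ = 0.590·325/(4·5.67×10⁻⁸) = 8.455×10⁸ K⁴.
T = (8.455×10⁸)^(1/4).

T ≈ 171 K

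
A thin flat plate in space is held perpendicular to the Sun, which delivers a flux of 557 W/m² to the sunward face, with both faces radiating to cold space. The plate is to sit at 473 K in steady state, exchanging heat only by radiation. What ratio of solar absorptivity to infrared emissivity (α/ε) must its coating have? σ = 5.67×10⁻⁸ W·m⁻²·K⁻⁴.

α/ε ≈ 10.2

Balance: αS·A = εσ·2A·T⁴ ⇒ α/ε = 2σT⁴/S.
α/ε = 2·5.67×10⁻⁸·(473)⁴/557 = 2·5.67×10⁻⁸·5.005×10¹⁰/557.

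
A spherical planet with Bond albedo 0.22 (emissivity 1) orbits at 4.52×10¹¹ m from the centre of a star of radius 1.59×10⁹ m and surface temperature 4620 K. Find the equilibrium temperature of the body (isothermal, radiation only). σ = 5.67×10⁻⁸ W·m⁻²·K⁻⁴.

T ≈ 182 K

The star's surface emits σT_*⁴; at distance d the flux is S = σT_*⁴(R_*/d)².
S = 5.67×10⁻⁸·(4620)⁴·(1.59×10⁹/4.52×10¹¹)² = 319.6 W/m².
For an isothermal sphere T⁴ = (1−a)S/(4σ) = 1.099×10⁹ K⁴.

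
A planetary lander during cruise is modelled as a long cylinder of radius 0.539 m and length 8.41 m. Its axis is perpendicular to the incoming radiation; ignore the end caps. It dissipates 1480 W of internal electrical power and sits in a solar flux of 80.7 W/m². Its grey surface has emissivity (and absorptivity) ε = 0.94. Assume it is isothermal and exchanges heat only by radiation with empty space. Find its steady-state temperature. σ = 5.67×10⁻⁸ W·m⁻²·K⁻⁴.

At steady state, absorbed solar power + internal power = radiated power.
Absorbed: α·S·A_cross = 0.94·80.7·9.066 = 687.7 W (cross-section 2rL).
Total input = 687.7 + 1480 = 2168 W.
Radiated: εσ·A_surf·T⁴ with A_surf = 2πrL = 28.48 m².
T⁴ = 2168/(0.94·5.67×10⁻⁸·28.48) = 1.428×10⁹ K⁴.

T ≈ 194 K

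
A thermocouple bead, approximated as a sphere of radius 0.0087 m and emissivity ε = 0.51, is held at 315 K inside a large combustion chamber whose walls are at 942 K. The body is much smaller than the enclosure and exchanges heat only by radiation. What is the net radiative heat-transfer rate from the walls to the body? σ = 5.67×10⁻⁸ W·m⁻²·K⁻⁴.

P_net ≈ 21.4 W

For a small grey body in a large enclosure: P_net = εσA(T_body⁴ − T_wall⁴).
A = 4πr² = 9.511×10⁻⁴ m²; T_body⁴ − T_wall⁴ = 9.846×10⁹ − 7.874×10¹¹ = -7.776×10¹¹ K⁴.
|P_net| = 0.51·5.67×10⁻⁸·9.511×10⁻⁴·7.776×10¹¹.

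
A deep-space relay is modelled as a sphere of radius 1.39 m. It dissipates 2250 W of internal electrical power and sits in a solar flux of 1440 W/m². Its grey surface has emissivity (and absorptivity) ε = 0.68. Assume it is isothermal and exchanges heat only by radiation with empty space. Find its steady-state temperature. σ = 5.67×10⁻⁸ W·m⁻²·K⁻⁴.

T ≈ 306 K

At steady state, absorbed solar power + internal power = radiated power.
Absorbed: α·S·A_cross = 0.68·1440·6.070 = 5944 W (cross-section πr²).
Total input = 5944 + 2250 = 8194 W.
Radiated: εσ·A_surf·T⁴ with A_surf = 4πr² = 24.28 m².
T⁴ = 8194/(0.68·5.67×10⁻⁸·24.28) = 8.753×10⁹ K⁴.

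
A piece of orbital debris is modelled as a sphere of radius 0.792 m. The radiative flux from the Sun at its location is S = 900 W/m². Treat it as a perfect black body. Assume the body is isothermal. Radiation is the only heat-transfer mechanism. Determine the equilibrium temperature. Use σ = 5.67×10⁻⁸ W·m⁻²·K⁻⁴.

T ≈ 251 K

At equilibrium, absorbed power = emitted power.
Absorbing cross-section = πr² = 1.971 m²; emitting surface = 4πr² = 7.882 m² (ratio 4).
S·A_cross = εσ·A_surf·T⁴  ⇒  T⁴ = S/(4σ).
T⁴ = 1.00·900/(4·5.67×10⁻⁸) = 3.968×10⁹ K⁴.
T = (3.968×10⁹)^(1/4).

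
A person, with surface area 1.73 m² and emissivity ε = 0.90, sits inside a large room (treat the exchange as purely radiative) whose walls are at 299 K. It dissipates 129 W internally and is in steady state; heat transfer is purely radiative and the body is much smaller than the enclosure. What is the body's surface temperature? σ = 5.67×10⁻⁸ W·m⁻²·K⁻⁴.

T ≈ 312 K

For a small grey body in a large enclosure, net radiated power = εσA(T⁴ − T_w⁴).
Steady state: P = εσA(T⁴ − T_w⁴) with A = 1.73 m².
T⁴ = P/(εσA) + T_w⁴ = 129/(0.90·5.67×10⁻⁸·1.730) + (299)⁴
    = 1.461×10⁹ + 7.993×10⁹ = 9.454×10⁹ K⁴.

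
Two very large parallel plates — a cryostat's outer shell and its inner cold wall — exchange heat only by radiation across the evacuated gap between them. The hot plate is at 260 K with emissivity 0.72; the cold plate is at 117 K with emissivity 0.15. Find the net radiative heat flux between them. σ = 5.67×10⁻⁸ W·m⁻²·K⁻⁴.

q ≈ 35.2 W/m²

For two infinite grey parallel plates, q = σ(T₁⁴ − T₂⁴)/(1/ε₁ + 1/ε₂ − 1).
T₁⁴ − T₂⁴ = 4.570×10⁹ − 1.874×10⁸ = 4.382×10⁹ K⁴.
1/ε₁ + 1/ε₂ − 1 = 1.389 + 6.667 − 1 = 7.056.
q = 5.67×10⁻⁸ × 4.382×10⁹ / 7.056.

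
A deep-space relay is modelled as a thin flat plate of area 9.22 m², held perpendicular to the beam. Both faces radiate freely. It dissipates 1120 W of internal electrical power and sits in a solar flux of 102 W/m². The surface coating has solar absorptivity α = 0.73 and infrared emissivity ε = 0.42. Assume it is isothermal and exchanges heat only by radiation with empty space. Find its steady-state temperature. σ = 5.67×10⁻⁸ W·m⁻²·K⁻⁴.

T ≈ 253 K

At steady state, absorbed solar power + internal power = radiated power.
Absorbed: α·S·A_cross = 0.73·102·9.220 = 686.5 W (cross-section A).
Total input = 686.5 + 1120 = 1807 W.
Radiated: εσ·A_surf·T⁴ with A_surf = 2A = 18.44 m².
T⁴ = 1807/(0.42·5.67×10⁻⁸·18.44) = 4.114×10⁹ K⁴.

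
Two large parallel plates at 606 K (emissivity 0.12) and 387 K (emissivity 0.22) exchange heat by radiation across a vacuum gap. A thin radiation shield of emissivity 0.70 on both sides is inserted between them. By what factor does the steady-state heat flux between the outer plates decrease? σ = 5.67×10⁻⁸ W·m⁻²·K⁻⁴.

Without shield: q₀ = σΔ(T⁴)/(1/ε₁+1/ε₂−1) with denominator 11.88.
With shield the two gaps are in series; the resistances add: (1/ε₁+1/ε_s−1)+(1/ε_s+1/ε₂−1) = 8.762+4.974 = 13.74.
Heat-flux ratio q₀/q = 13.74/11.88.

factor ≈ 1.16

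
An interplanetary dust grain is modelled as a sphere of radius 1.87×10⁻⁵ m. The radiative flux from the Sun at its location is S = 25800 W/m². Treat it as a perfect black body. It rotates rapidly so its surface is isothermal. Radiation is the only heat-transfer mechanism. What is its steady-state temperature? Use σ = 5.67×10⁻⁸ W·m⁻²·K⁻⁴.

At equilibrium, absorbed power = emitted power.
Absorbing cross-section = πr² = 1.099×10⁻⁹ m²; emitting surface = 4πr² = 4.394×10⁻⁹ m² (ratio 4).
S·A_cross = εσ·A_surf·T⁴  ⇒  T⁴ = S/(4σ).
T⁴ = 1.00·25800/(4·5.67×10⁻⁸) = 1.138×10¹¹ K⁴.
T = (1.138×10¹¹)^(1/4).

T ≈ 581 K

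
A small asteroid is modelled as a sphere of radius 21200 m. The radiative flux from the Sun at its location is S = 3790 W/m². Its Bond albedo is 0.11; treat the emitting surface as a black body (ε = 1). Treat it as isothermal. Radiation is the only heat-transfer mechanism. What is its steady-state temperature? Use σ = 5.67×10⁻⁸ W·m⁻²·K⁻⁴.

At equilibrium, absorbed power = emitted power.
Absorbing cross-section = πr² = 1.412×10⁹ m²; emitting surface = 4πr² = 5.648×10⁹ m² (ratio 4).
(1−a)S·A_cross = εσ·A_surf·T⁴  ⇒  T⁴ = (1−a)S/(4σ).
T⁴ = 0.890·3790/(4·5.67×10⁻⁸) = 1.487×10¹⁰ K⁴.
T = (1.487×10¹⁰)^(1/4).

T ≈ 349 K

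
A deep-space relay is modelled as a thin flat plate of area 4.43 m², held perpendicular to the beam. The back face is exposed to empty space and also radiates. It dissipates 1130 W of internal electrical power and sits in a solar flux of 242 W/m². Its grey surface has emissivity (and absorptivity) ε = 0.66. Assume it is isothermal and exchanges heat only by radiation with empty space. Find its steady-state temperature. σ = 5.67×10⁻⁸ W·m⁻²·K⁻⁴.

At steady state, absorbed solar power + internal power = radiated power.
Absorbed: α·S·A_cross = 0.66·242·4.430 = 707.6 W (cross-section A).
Total input = 707.6 + 1130 = 1838 W.
Radiated: εσ·A_surf·T⁴ with A_surf = 2A = 8.860 m².
T⁴ = 1838/(0.66·5.67×10⁻⁸·8.860) = 5.542×10⁹ K⁴.

T ≈ 273 K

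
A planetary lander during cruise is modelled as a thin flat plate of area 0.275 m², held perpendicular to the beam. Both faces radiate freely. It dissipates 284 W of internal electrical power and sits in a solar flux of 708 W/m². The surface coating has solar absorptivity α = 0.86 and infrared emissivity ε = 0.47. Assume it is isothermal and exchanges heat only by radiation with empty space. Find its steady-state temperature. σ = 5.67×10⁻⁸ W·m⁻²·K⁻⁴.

T ≈ 419 K

At steady state, absorbed solar power + internal power = radiated power.
Absorbed: α·S·A_cross = 0.86·708·0.2750 = 167.4 W (cross-section A).
Total input = 167.4 + 284 = 451.4 W.
Radiated: εσ·A_surf·T⁴ with A_surf = 2A = 0.5500 m².
T⁴ = 451.4/(0.47·5.67×10⁻⁸·0.5500) = 3.080×10¹⁰ K⁴.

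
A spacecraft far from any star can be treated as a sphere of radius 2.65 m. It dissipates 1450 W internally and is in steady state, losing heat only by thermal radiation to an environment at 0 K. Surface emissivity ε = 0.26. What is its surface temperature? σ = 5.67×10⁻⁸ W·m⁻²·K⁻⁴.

Steady state: internal power = radiated power, P = εσA T⁴.
Radiating area A = 4πr² = 88.25 m².
T⁴ = P/(εσA) = 1450/(0.26·5.67×10⁻⁸·88.25) = 1.115×10⁹ K⁴.
T = (1.115×10⁹)^(1/4).

T ≈ 183 K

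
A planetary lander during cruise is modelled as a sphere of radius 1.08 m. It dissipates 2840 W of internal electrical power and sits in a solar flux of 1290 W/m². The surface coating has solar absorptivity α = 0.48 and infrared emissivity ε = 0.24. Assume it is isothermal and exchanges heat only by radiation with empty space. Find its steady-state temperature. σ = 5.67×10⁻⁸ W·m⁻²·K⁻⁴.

At steady state, absorbed solar power + internal power = radiated power.
Absorbed: α·S·A_cross = 0.48·1290·3.664 = 2269 W (cross-section πr²).
Total input = 2269 + 2840 = 5109 W.
Radiated: εσ·A_surf·T⁴ with A_surf = 4πr² = 14.66 m².
T⁴ = 5109/(0.24·5.67×10⁻⁸·14.66) = 2.561×10¹⁰ K⁴.

T ≈ 400 K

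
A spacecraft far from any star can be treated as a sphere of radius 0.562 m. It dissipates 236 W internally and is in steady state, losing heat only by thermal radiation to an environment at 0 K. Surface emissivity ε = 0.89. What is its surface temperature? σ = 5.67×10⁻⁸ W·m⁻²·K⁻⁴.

T ≈ 185 K

Steady state: internal power = radiated power, P = εσA T⁴.
Radiating area A = 4πr² = 3.969 m².
T⁴ = P/(εσA) = 236/(0.89·5.67×10⁻⁸·3.969) = 1.178×10⁹ K⁴.
T = (1.178×10⁹)^(1/4).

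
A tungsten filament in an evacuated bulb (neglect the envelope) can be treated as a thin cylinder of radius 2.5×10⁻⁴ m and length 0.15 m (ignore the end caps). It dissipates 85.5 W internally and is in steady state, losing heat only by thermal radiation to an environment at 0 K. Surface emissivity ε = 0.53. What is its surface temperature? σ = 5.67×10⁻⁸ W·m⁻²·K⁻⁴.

T ≈ 1860 K

Steady state: internal power = radiated power, P = εσA T⁴.
Radiating area A = 2πrL = 2.356×10⁻⁴ m².
T⁴ = P/(εσA) = 85.5/(0.53·5.67×10⁻⁸·2.356×10⁻⁴) = 1.208×10¹³ K⁴.
T = (1.208×10¹³)^(1/4).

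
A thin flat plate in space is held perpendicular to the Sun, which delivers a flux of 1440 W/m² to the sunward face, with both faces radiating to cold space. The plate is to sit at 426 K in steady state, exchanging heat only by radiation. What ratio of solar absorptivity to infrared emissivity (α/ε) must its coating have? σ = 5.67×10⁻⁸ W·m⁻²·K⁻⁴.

Balance: αS·A = εσ·2A·T⁴ ⇒ α/ε = 2σT⁴/S.
α/ε = 2·5.67×10⁻⁸·(426)⁴/1440 = 2·5.67×10⁻⁸·3.293×10¹⁰/1440.

α/ε ≈ 2.59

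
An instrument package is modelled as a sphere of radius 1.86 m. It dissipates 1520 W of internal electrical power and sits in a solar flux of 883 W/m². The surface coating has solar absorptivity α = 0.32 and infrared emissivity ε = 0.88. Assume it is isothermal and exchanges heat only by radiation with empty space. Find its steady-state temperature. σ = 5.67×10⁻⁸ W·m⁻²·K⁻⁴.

At steady state, absorbed solar power + internal power = radiated power.
Absorbed: α·S·A_cross = 0.32·883·10.87 = 3071 W (cross-section πr²).
Total input = 3071 + 1520 = 4591 W.
Radiated: εσ·A_surf·T⁴ with A_surf = 4πr² = 43.47 m².
T⁴ = 4591/(0.88·5.67×10⁻⁸·43.47) = 2.116×10⁹ K⁴.

T ≈ 214 K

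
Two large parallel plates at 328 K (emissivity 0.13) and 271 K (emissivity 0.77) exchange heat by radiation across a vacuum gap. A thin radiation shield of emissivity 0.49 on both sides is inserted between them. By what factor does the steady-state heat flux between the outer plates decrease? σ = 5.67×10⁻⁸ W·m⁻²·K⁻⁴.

factor ≈ 1.39

Without shield: q₀ = σΔ(T⁴)/(1/ε₁+1/ε₂−1) with denominator 7.991.
With shield the two gaps are in series; the resistances add: (1/ε₁+1/ε_s−1)+(1/ε_s+1/ε₂−1) = 8.733+2.340 = 11.07.
Heat-flux ratio q₀/q = 11.07/7.991.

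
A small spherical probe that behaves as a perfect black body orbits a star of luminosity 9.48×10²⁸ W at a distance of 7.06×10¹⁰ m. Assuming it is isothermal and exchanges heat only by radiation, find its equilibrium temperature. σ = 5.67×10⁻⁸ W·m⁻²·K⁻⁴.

T ≈ 1610 K

First find the stellar flux at distance d: S = L/(4πd²) = 9.48×10²⁸/(4π·(7.06×10¹⁰)²) = 1.514×10⁶ W/m².
For an isothermal sphere, absorbed (1−a)S·πr² = emitted σ·4πr²·T⁴, so T⁴ = (1−a)S/(4σ).
T⁴ = 1.00·1.514×10⁶/(4·5.67×10⁻⁸) = 6.673×10¹² K⁴.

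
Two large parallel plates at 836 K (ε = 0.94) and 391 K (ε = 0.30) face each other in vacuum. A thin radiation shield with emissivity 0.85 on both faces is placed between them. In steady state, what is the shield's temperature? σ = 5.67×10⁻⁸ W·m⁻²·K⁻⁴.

In steady state the net flux on the hot side equals that on the cold side.
σ(T₁⁴−T_s⁴)/D₁ = σ(T_s⁴−T₂⁴)/D₂, with D₁ = 1/ε₁+1/ε_s−1 = 1.240, D₂ = 1/ε_s+1/ε₂−1 = 3.510.
Solve for T_s⁴: T_s⁴ = (D₂·T₁⁴ + D₁·T₂⁴)/(D₁+D₂) = 3.670×10¹¹ K⁴.

T_s ≈ 778 K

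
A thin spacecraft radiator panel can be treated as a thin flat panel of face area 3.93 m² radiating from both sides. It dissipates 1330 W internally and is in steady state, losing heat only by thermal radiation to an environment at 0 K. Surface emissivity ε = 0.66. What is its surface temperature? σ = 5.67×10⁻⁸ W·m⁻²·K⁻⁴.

Steady state: internal power = radiated power, P = εσA T⁴.
Radiating area A = 2·3.93 = 7.860 m².
T⁴ = P/(εσA) = 1330/(0.66·5.67×10⁻⁸·7.860) = 4.522×10⁹ K⁴.
T = (4.522×10⁹)^(1/4).

T ≈ 259 K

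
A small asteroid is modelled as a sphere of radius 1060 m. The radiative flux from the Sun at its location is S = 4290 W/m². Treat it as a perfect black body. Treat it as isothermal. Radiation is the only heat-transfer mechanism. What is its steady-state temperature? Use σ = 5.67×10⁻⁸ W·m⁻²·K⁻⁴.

T ≈ 371 K

At equilibrium, absorbed power = emitted power.
Absorbing cross-section = πr² = 3.530×10⁶ m²; emitting surface = 4πr² = 1.412×10⁷ m² (ratio 4).
S·A_cross = εσ·A_surf·T⁴  ⇒  T⁴ = S/(4σ).
T⁴ = 1.00·4290/(4·5.67×10⁻⁸) = 1.892×10¹⁰ K⁴.
T = (1.892×10¹⁰)^(1/4).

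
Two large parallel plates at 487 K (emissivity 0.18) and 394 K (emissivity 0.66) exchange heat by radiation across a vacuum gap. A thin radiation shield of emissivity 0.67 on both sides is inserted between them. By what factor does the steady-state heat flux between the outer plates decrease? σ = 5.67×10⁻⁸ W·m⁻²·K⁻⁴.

Without shield: q₀ = σΔ(T⁴)/(1/ε₁+1/ε₂−1) with denominator 6.071.
With shield the two gaps are in series; the resistances add: (1/ε₁+1/ε_s−1)+(1/ε_s+1/ε₂−1) = 6.048+2.008 = 8.056.
Heat-flux ratio q₀/q = 8.056/6.071.

factor ≈ 1.33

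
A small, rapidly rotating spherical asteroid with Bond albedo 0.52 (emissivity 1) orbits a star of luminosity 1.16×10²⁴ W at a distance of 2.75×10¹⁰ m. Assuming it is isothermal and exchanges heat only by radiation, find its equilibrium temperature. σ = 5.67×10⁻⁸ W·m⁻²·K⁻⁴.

T ≈ 127 K

First find the stellar flux at distance d: S = L/(4πd²) = 1.16×10²⁴/(4π·(2.75×10¹⁰)²) = 122.1 W/m².
For an isothermal sphere, absorbed (1−a)S·πr² = emitted σ·4πr²·T⁴, so T⁴ = (1−a)S/(4σ).
T⁴ = 0.480·122.1/(4·5.67×10⁻⁸) = 2.583×10⁸ K⁴.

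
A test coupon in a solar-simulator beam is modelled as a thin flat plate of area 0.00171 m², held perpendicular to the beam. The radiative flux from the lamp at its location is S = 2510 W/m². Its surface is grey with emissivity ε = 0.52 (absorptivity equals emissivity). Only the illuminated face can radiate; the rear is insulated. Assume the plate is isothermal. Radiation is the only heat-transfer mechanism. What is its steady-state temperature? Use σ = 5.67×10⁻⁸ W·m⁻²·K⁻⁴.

At equilibrium, absorbed power = emitted power.
Absorbing cross-section = A = 0.001710 m²; emitting surface = A = 0.001710 m² (ratio 1).
εS·A_cross = εσ·A_surf·T⁴  ⇒  T⁴ = S/(1σ)   (ε cancels).
T⁴ = 2510/(1·5.67×10⁻⁸) = 4.427×10¹⁰ K⁴.
T = (4.427×10¹⁰)^(1/4).

T ≈ 459 K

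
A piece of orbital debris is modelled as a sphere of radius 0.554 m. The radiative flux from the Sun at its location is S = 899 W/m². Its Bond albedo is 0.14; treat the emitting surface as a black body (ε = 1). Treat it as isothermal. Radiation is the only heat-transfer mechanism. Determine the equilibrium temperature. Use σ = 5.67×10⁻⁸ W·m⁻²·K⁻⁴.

T ≈ 242 K

At equilibrium, absorbed power = emitted power.
Absorbing cross-section = πr² = 0.9642 m²; emitting surface = 4πr² = 3.857 m² (ratio 4).
(1−a)S·A_cross = εσ·A_surf·T⁴  ⇒  T⁴ = (1−a)S/(4σ).
T⁴ = 0.860·899/(4·5.67×10⁻⁸) = 3.409×10⁹ K⁴.
T = (3.409×10⁹)^(1/4).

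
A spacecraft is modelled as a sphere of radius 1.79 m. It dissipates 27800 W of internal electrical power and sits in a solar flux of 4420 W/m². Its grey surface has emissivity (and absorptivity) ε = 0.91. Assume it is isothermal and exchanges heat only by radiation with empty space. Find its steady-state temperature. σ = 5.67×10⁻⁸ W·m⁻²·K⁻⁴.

T ≈ 426 K

At steady state, absorbed solar power + internal power = radiated power.
Absorbed: α·S·A_cross = 0.91·4420·10.07 = 40490 W (cross-section πr²).
Total input = 40490 + 27800 = 68290 W.
Radiated: εσ·A_surf·T⁴ with A_surf = 4πr² = 40.26 m².
T⁴ = 68290/(0.91·5.67×10⁻⁸·40.26) = 3.287×10¹⁰ K⁴.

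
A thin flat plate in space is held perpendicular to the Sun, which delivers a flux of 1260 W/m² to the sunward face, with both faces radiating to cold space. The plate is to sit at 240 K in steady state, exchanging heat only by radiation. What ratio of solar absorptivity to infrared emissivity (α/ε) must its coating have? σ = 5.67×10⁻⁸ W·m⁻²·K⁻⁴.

Balance: αS·A = εσ·2A·T⁴ ⇒ α/ε = 2σT⁴/S.
α/ε = 2·5.67×10⁻⁸·(240)⁴/1260 = 2·5.67×10⁻⁸·3.318×10⁹/1260.

α/ε ≈ 0.299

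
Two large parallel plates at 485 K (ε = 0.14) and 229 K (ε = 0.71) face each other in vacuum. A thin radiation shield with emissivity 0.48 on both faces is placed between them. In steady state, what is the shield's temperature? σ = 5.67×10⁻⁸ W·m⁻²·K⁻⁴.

In steady state the net flux on the hot side equals that on the cold side.
σ(T₁⁴−T_s⁴)/D₁ = σ(T_s⁴−T₂⁴)/D₂, with D₁ = 1/ε₁+1/ε_s−1 = 8.226, D₂ = 1/ε_s+1/ε₂−1 = 2.492.
Solve for T_s⁴: T_s⁴ = (D₂·T₁⁴ + D₁·T₂⁴)/(D₁+D₂) = 1.497×10¹⁰ K⁴.

T_s ≈ 350 K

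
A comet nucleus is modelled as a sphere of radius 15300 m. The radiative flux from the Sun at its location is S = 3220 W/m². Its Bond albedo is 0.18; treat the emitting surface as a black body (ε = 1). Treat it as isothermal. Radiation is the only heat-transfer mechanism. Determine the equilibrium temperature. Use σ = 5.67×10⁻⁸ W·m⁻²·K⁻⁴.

At equilibrium, absorbed power = emitted power.
Absorbing cross-section = πr² = 7.354×10⁸ m²; emitting surface = 4πr² = 2.942×10⁹ m² (ratio 4).
(1−a)S·A_cross = εσ·A_surf·T⁴  ⇒  T⁴ = (1−a)S/(4σ).
T⁴ = 0.820·3220/(4·5.67×10⁻⁸) = 1.164×10¹⁰ K⁴.
T = (1.164×10¹⁰)^(1/4).

T ≈ 328 K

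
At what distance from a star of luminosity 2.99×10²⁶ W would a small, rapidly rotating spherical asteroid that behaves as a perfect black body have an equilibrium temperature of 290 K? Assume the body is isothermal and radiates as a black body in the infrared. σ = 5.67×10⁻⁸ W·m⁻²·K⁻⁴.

For an isothermal black-emitting sphere, (1−a)S·πr² = σ·4πr²·T⁴ ⇒ S = 4σT⁴/(1−a).
S = 4·5.67×10⁻⁸·(290)⁴/1.00 = 1604 W/m².
Flux falls as S = L/(4πd²), so d = √(L/(4πS)) = √(2.99×10²⁶/(4π·1604)).

d ≈ 1.22×10¹¹ m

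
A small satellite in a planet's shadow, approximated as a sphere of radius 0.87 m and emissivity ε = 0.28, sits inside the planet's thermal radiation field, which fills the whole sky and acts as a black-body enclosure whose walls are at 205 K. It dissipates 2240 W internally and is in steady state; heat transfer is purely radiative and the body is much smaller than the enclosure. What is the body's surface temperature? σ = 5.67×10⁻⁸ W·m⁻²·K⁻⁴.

T ≈ 359 K

For a small grey body in a large enclosure, net radiated power = εσA(T⁴ − T_w⁴).
Steady state: P = εσA(T⁴ − T_w⁴) with A = 4πr² = 9.511 m².
T⁴ = P/(εσA) + T_w⁴ = 2240/(0.28·5.67×10⁻⁸·9.511) + (205)⁴
    = 1.483×10¹⁰ + 1.766×10⁹ = 1.660×10¹⁰ K⁴.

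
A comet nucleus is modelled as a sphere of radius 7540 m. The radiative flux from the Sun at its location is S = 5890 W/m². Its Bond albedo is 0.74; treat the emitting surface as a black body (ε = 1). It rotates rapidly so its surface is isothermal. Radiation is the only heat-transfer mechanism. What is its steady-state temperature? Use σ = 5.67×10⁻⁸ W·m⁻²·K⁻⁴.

T ≈ 287 K

At equilibrium, absorbed power = emitted power.
Absorbing cross-section = πr² = 1.786×10⁸ m²; emitting surface = 4πr² = 7.144×10⁸ m² (ratio 4).
(1−a)S·A_cross = εσ·A_surf·T⁴  ⇒  T⁴ = (1−a)S/(4σ).
T⁴ = 0.260·5890/(4·5.67×10⁻⁸) = 6.752×10⁹ K⁴.
T = (6.752×10⁹)^(1/4).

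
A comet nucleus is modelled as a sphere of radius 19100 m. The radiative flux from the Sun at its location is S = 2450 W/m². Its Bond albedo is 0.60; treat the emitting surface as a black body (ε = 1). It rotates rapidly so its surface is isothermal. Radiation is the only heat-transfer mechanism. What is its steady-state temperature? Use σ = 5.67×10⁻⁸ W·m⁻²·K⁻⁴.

T ≈ 256 K

At equilibrium, absorbed power = emitted power.
Absorbing cross-section = πr² = 1.146×10⁹ m²; emitting surface = 4πr² = 4.584×10⁹ m² (ratio 4).
(1−a)S·A_cross = εσ·A_surf·T⁴  ⇒  T⁴ = (1−a)S/(4σ).
T⁴ = 0.400·2450/(4·5.67×10⁻⁸) = 4.321×10⁹ K⁴.
T = (4.321×10⁹)^(1/4).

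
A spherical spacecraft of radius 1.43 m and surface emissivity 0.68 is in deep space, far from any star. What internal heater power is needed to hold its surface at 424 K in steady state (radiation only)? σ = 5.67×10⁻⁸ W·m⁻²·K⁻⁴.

P = εσ·4πr²·T⁴.
4πr² = 25.70 m²; T⁴ = 3.232×10¹⁰ K⁴.
P = 0.68·5.67×10⁻⁸·25.70·3.232×10¹⁰.

P ≈ 32000 W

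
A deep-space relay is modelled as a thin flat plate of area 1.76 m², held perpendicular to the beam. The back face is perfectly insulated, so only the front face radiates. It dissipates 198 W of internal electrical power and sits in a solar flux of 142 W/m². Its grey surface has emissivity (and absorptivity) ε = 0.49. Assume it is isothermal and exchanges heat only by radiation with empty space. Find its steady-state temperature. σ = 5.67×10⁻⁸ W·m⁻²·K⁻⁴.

T ≈ 285 K

At steady state, absorbed solar power + internal power = radiated power.
Absorbed: α·S·A_cross = 0.49·142·1.760 = 122.5 W (cross-section A).
Total input = 122.5 + 198 = 320.5 W.
Radiated: εσ·A_surf·T⁴ with A_surf = A = 1.760 m².
T⁴ = 320.5/(0.49·5.67×10⁻⁸·1.760) = 6.554×10⁹ K⁴.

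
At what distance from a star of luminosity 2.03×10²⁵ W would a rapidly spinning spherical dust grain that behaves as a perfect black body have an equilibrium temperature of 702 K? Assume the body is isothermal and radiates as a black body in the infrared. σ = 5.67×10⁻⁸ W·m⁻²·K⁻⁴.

For an isothermal black-emitting sphere, (1−a)S·πr² = σ·4πr²·T⁴ ⇒ S = 4σT⁴/(1−a).
S = 4·5.67×10⁻⁸·(702)⁴/1.00 = 55080 W/m².
Flux falls as S = L/(4πd²), so d = √(L/(4πS)) = √(2.03×10²⁵/(4π·55080)).

d ≈ 5.42×10⁹ m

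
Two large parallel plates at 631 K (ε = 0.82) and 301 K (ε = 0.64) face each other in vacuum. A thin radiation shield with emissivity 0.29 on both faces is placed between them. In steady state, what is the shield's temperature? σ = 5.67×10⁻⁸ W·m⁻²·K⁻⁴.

T_s ≈ 543 K

In steady state the net flux on the hot side equals that on the cold side.
σ(T₁⁴−T_s⁴)/D₁ = σ(T_s⁴−T₂⁴)/D₂, with D₁ = 1/ε₁+1/ε_s−1 = 3.668, D₂ = 1/ε_s+1/ε₂−1 = 4.011.
Solve for T_s⁴: T_s⁴ = (D₂·T₁⁴ + D₁·T₂⁴)/(D₁+D₂) = 8.673×10¹⁰ K⁴.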